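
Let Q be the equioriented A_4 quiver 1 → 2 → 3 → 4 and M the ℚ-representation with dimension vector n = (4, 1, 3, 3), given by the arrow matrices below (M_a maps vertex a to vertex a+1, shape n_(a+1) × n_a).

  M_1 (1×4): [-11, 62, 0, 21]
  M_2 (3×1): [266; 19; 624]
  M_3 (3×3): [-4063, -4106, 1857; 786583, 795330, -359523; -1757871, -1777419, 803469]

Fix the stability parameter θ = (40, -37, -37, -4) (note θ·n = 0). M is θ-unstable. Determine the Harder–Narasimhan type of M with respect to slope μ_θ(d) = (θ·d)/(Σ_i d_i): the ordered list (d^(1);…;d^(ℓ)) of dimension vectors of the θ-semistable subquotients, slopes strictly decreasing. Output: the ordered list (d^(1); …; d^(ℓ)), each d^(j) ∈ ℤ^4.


Via rank(M_{q-1}∘⋯∘M_p): M ≅ I[1,1]^3, I[1,4], I[3,4]^2.
μ_θ-semistable layers: μ^(1)=40; μ^(2)=-4; μ^(3)=-34/3; μ^(4)=-37

((3, 0, 0, 0); (0, 0, 0, 3); (1, 1, 1, 0); (0, 0, 2, 0))


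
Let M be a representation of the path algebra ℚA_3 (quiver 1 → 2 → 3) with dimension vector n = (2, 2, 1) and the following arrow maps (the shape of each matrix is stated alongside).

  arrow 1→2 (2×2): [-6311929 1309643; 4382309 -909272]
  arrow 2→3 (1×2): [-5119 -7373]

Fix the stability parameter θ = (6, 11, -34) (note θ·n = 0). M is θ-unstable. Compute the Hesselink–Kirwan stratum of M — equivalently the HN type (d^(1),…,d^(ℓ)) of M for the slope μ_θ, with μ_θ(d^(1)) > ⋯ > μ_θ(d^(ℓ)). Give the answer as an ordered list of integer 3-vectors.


Interval decomposition of M: I[1,2], I[1,3].
HN type (ℓ=3): μ^(1)=11; μ^(2)=6; μ^(3)=-17/3

((0, 1, 0); (1, 0, 0); (1, 1, 1))


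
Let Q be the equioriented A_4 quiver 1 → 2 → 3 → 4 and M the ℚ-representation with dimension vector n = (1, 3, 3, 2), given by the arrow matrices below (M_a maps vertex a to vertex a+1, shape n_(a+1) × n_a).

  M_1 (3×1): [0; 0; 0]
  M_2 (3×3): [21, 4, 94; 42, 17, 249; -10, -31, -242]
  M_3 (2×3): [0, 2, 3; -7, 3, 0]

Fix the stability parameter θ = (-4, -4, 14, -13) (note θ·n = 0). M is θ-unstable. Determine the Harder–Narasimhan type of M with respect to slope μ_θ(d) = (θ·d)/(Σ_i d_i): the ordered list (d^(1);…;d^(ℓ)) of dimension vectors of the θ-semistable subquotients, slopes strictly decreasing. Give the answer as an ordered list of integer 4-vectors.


Barcode: M ≅ I[1,1], I[2,3], I[2,4]^2. HN layers by μ_θ (3 steps, strictly decreasing):
  μ^(1)=14; μ^(2)=1/2; μ^(3)=-4

((0, 0, 1, 0); (0, 0, 2, 2); (1, 3, 0, 0))


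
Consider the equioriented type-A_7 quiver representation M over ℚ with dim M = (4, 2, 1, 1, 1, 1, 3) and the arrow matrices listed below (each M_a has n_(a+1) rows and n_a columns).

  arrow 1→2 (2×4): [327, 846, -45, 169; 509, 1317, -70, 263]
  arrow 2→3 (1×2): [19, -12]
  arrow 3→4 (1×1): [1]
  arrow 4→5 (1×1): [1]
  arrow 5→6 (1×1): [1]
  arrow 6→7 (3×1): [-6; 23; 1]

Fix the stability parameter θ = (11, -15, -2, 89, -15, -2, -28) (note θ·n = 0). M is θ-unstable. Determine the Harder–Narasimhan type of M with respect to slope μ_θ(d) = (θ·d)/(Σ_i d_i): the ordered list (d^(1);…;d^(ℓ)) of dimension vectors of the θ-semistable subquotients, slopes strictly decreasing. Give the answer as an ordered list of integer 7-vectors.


Via rank(M_{q-1}∘⋯∘M_p): M ≅ I[1,1]^2, I[1,2], I[1,7], I[7,7]^2.
μ_θ-semistable layers: μ^(1)=11; μ^(2)=-2; μ^(3)=-28

((2, 0, 0, 1, 1, 1, 1); (2, 2, 1, 0, 0, 0, 0); (0, 0, 0, 0, 0, 0, 2))


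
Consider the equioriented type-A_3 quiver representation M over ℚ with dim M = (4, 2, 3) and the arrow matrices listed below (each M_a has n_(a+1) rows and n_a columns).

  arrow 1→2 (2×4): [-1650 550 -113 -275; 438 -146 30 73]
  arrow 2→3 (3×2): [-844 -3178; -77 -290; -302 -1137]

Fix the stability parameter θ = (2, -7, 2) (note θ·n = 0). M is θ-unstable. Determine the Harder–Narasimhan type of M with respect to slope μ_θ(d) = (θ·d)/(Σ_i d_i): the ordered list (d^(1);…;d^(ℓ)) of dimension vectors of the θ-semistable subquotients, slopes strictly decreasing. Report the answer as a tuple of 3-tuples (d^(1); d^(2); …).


Via rank(M_{q-1}∘⋯∘M_p): M ≅ I[1,1]^2, I[1,3]^2, I[3,3].
μ_θ-semistable layers: μ^(1)=2; μ^(2)=-5/2

((2, 0, 3); (2, 2, 0))


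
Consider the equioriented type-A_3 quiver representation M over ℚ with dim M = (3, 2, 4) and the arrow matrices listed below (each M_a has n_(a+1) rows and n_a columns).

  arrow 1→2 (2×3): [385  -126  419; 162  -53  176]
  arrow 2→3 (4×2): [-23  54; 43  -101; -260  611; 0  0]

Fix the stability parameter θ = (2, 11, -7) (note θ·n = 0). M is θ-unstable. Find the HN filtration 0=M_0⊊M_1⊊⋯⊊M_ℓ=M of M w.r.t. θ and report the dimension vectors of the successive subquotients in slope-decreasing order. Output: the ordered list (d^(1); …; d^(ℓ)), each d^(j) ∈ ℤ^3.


Interval decomposition of M: I[1,1], I[1,3]^2, I[3,3]^2.
HN type (ℓ=2): μ^(1)=2; μ^(2)=-7

((3, 2, 2); (0, 0, 2))


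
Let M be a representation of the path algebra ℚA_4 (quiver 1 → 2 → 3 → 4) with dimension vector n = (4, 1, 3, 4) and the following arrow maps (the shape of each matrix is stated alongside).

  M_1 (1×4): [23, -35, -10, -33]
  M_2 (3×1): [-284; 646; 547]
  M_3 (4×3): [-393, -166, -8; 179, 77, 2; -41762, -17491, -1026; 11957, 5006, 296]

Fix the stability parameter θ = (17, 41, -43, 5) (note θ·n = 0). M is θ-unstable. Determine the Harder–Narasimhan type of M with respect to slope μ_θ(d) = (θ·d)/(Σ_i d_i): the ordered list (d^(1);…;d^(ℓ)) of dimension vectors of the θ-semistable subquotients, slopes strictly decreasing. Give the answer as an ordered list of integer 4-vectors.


Via rank(M_{q-1}∘⋯∘M_p): M ≅ I[1,1]^3, I[1,3], I[3,4]^2, I[4,4]^2.
μ_θ-semistable layers: μ^(1)=17; μ^(2)=5; μ^(3)=-43

((3, 0, 0, 0); (1, 1, 1, 4); (0, 0, 2, 0))


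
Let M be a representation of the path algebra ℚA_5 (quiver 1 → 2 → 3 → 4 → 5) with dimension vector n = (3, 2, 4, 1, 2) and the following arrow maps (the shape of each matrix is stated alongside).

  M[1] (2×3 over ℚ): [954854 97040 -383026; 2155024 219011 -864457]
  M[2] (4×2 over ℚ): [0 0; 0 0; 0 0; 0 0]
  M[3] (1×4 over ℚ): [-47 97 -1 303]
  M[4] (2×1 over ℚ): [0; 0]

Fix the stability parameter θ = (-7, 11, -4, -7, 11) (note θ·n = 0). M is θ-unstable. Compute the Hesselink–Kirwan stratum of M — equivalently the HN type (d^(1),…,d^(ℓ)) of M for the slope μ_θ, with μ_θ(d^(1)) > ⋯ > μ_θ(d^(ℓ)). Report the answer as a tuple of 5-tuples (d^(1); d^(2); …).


Via rank(M_{q-1}∘⋯∘M_p): M ≅ I[1,1], I[1,2]^2, I[3,3]^3, I[3,4], I[5,5]^2.
μ_θ-semistable layers: μ^(1)=11; μ^(2)=-4; μ^(3)=-11/2; μ^(4)=-7

((0, 2, 0, 0, 2); (0, 0, 3, 0, 0); (0, 0, 1, 1, 0); (3, 0, 0, 0, 0))


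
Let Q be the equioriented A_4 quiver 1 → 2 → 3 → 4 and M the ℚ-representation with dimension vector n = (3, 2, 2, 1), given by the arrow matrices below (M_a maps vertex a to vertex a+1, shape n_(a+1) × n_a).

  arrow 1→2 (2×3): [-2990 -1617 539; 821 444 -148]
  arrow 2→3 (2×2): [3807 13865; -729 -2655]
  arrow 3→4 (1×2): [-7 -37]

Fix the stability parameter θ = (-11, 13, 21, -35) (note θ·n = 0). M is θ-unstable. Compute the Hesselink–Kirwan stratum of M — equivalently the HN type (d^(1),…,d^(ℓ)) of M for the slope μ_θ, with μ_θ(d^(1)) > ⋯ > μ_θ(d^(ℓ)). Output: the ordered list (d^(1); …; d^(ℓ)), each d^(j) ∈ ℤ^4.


Via rank(M_{q-1}∘⋯∘M_p): M ≅ I[1,1], I[1,2], I[1,4], I[3,3].
μ_θ-semistable layers: μ^(1)=21; μ^(2)=13; μ^(3)=-1/3; μ^(4)=-11

((0, 0, 1, 0); (0, 1, 0, 0); (0, 1, 1, 1); (3, 0, 0, 0))


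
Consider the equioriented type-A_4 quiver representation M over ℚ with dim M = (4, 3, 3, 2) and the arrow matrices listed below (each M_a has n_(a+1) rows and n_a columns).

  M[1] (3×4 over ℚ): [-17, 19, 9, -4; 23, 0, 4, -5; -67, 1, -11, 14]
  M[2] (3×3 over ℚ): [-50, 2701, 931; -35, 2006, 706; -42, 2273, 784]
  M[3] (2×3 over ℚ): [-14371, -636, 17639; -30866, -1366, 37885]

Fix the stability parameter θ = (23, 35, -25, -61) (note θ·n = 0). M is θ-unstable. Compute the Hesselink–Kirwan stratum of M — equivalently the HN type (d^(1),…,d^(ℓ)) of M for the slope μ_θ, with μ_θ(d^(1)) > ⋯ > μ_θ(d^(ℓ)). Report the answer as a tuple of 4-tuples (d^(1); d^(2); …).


Interval decomposition of M: I[1,1], I[1,3], I[1,4]^2.
HN type (ℓ=3): μ^(1)=23; μ^(2)=11; μ^(3)=-7

((1, 0, 0, 0); (1, 1, 1, 0); (2, 2, 2, 2))


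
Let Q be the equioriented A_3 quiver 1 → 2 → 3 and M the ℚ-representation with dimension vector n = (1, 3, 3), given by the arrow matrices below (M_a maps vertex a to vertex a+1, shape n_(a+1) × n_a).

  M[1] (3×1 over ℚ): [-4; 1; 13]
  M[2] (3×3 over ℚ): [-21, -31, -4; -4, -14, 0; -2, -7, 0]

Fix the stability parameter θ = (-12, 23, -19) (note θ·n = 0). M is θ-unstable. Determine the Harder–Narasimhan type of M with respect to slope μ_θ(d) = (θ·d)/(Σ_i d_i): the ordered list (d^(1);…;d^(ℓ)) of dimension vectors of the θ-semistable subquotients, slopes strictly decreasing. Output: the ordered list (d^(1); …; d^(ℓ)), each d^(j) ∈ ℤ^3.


Barcode: M ≅ I[1,3], I[2,2], I[2,3], I[3,3]. HN layers by μ_θ (4 steps, strictly decreasing):
  μ^(1)=23; μ^(2)=2; μ^(3)=-12; μ^(4)=-19

((0, 1, 0); (0, 2, 2); (1, 0, 0); (0, 0, 1))


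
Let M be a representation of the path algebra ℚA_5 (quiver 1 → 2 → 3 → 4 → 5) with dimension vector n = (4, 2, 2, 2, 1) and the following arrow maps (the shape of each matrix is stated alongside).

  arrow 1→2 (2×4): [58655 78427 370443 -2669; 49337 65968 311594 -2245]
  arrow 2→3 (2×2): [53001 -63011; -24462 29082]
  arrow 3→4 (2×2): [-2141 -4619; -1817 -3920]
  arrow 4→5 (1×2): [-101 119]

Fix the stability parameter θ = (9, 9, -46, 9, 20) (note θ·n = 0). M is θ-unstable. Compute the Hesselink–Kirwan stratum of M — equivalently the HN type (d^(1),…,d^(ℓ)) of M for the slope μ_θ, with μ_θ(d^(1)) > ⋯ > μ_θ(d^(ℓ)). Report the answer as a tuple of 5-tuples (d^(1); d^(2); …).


Barcode: M ≅ I[1,1]^2, I[1,2], I[1,4], I[3,5]. HN layers by μ_θ (4 steps, strictly decreasing):
  μ^(1)=20; μ^(2)=9; μ^(3)=-28/3; μ^(4)=-46

((0, 0, 0, 0, 1); (3, 1, 0, 2, 0); (1, 1, 1, 0, 0); (0, 0, 1, 0, 0))


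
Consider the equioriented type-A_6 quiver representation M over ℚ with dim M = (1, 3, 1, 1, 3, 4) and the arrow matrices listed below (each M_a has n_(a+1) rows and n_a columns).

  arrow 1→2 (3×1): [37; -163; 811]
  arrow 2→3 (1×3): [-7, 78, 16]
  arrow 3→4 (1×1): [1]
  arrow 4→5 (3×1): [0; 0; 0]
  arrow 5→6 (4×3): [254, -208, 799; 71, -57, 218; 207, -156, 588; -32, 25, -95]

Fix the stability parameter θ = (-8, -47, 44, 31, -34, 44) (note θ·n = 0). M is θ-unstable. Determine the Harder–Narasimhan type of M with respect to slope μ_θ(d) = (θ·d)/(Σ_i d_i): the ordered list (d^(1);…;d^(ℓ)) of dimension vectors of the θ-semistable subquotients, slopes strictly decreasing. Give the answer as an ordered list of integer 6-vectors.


Via rank(M_{q-1}∘⋯∘M_p): M ≅ I[1,4], I[2,2]^2, I[5,6]^3, I[6,6].
μ_θ-semistable layers: μ^(1)=44; μ^(2)=75/2; μ^(3)=-55/2; μ^(4)=-34; μ^(5)=-47

((0, 0, 0, 0, 0, 4); (0, 0, 1, 1, 0, 0); (1, 1, 0, 0, 0, 0); (0, 0, 0, 0, 3, 0); (0, 2, 0, 0, 0, 0))


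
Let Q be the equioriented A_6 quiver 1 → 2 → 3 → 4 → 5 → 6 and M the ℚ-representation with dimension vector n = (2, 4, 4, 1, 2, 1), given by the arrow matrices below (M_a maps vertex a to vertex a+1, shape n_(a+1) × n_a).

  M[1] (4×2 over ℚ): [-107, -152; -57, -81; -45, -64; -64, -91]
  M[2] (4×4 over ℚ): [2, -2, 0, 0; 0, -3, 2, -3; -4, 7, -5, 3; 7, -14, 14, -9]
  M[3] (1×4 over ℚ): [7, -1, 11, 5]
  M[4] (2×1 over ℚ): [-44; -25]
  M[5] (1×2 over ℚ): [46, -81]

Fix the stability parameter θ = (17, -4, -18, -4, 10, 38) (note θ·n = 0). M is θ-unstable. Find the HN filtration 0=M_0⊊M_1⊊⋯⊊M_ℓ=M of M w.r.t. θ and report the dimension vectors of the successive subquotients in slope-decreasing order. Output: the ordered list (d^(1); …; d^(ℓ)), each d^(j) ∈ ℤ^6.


Interval decomposition of M: I[1,3], I[1,6], I[2,3]^2, I[5,5].
HN type (ℓ=5): μ^(1)=38; μ^(2)=10; μ^(3)=-5/3; μ^(4)=-9/4; μ^(5)=-11

((0, 0, 0, 0, 0, 1); (0, 0, 0, 0, 2, 0); (1, 1, 1, 0, 0, 0); (1, 1, 1, 1, 0, 0); (0, 2, 2, 0, 0, 0))


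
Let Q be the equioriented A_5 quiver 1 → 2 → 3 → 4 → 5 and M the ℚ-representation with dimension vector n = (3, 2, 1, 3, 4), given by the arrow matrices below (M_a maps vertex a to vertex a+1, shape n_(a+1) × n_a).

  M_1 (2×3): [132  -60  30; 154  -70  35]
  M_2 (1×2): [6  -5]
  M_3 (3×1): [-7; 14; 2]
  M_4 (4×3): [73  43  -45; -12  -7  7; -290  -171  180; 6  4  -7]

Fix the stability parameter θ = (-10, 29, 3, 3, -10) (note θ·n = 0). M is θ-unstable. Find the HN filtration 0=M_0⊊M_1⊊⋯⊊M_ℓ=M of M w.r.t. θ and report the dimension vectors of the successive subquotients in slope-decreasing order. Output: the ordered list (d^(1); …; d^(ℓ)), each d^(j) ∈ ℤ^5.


Via rank(M_{q-1}∘⋯∘M_p): M ≅ I[1,1]^2, I[1,5], I[2,2], I[4,5]^2, I[5,5].
μ_θ-semistable layers: μ^(1)=29; μ^(2)=25/4; μ^(3)=-7/2; μ^(4)=-10

((0, 1, 0, 0, 0); (0, 1, 1, 1, 1); (0, 0, 0, 2, 2); (3, 0, 0, 0, 1))


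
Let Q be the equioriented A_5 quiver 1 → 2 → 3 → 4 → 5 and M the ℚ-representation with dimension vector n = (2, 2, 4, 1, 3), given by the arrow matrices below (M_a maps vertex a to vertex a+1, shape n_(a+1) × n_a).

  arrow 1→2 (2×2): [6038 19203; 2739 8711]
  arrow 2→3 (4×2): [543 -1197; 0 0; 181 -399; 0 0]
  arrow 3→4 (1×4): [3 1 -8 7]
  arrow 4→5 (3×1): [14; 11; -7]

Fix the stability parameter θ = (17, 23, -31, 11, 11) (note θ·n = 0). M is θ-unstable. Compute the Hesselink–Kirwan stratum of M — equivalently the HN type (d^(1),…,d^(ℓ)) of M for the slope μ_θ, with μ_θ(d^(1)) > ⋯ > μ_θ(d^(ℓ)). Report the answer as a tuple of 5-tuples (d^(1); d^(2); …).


Interval decomposition of M: I[1,2], I[1,5], I[3,3]^3, I[5,5]^2.
HN type (ℓ=5): μ^(1)=23; μ^(2)=17; μ^(3)=11; μ^(4)=3; μ^(5)=-31

((0, 1, 0, 0, 0); (1, 0, 0, 0, 0); (0, 0, 0, 1, 3); (1, 1, 1, 0, 0); (0, 0, 3, 0, 0))


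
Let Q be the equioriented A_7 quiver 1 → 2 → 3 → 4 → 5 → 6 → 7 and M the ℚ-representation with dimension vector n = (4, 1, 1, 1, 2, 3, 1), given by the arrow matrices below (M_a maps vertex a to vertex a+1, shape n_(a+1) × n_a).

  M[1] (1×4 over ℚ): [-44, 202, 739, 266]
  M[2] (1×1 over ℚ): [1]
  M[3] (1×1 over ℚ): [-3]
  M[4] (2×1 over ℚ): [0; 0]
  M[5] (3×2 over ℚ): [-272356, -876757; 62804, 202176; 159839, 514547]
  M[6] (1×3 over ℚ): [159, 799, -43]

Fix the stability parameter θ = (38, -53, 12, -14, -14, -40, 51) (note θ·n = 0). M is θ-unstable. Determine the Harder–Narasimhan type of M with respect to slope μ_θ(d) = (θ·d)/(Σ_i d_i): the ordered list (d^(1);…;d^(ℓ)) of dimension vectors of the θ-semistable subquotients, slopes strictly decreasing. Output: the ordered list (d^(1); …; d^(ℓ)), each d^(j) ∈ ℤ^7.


Barcode: M ≅ I[1,1]^3, I[1,4], I[5,6], I[5,7], I[6,6]. HN layers by μ_θ (6 steps, strictly decreasing):
  μ^(1)=51; μ^(2)=38; μ^(3)=-1; μ^(4)=-15/2; μ^(5)=-27; μ^(6)=-40

((0, 0, 0, 0, 0, 0, 1); (3, 0, 0, 0, 0, 0, 0); (0, 0, 1, 1, 0, 0, 0); (1, 1, 0, 0, 0, 0, 0); (0, 0, 0, 0, 2, 2, 0); (0, 0, 0, 0, 0, 1, 0))


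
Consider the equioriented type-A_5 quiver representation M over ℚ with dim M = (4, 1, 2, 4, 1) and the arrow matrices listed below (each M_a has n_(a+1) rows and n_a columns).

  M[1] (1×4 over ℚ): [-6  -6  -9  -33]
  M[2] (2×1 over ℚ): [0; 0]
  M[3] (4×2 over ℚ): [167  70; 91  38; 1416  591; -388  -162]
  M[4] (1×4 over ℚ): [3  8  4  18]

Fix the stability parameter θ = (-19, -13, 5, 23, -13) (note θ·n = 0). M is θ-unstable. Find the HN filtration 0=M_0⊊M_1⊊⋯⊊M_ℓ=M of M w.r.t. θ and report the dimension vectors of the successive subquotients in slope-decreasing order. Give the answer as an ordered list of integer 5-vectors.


Interval decomposition of M: I[1,1]^3, I[1,2], I[3,4], I[3,5], I[4,4]^2.
HN type (ℓ=4): μ^(1)=23; μ^(2)=5; μ^(3)=-13; μ^(4)=-19

((0, 0, 0, 3, 0); (0, 0, 2, 1, 1); (0, 1, 0, 0, 0); (4, 0, 0, 0, 0))


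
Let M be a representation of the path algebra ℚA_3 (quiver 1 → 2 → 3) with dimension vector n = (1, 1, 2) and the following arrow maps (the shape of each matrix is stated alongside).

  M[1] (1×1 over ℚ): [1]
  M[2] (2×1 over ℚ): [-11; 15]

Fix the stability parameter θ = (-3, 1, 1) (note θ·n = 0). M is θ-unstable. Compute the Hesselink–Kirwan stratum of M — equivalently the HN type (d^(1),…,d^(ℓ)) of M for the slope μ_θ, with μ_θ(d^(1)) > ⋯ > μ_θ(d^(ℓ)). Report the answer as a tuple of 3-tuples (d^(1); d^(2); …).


Barcode: M ≅ I[1,3], I[3,3]. HN layers by μ_θ (2 steps, strictly decreasing):
  μ^(1)=1; μ^(2)=-3

((0, 1, 2); (1, 0, 0))


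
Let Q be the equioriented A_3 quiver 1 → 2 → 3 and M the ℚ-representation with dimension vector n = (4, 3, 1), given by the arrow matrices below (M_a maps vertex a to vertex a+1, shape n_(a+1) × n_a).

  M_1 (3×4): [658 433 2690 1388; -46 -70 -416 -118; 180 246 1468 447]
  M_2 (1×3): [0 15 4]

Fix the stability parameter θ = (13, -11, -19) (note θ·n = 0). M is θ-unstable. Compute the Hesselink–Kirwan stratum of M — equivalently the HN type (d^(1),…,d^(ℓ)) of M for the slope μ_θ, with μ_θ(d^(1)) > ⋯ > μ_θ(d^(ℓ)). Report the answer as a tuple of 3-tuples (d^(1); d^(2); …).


Barcode: M ≅ I[1,1], I[1,2]^2, I[1,3]. HN layers by μ_θ (3 steps, strictly decreasing):
  μ^(1)=13; μ^(2)=1; μ^(3)=-17/3

((1, 0, 0); (2, 2, 0); (1, 1, 1))


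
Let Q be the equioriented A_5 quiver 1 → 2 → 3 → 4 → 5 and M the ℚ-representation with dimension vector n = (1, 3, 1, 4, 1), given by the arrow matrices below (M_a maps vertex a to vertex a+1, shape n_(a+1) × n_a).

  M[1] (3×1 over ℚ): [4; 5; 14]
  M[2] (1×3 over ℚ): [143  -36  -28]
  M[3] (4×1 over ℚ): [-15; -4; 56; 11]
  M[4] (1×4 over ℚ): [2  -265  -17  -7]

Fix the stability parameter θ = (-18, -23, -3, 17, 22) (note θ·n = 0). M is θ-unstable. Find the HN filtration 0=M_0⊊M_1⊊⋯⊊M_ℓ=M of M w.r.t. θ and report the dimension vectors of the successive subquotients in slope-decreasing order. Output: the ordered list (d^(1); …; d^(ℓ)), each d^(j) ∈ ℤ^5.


Barcode: M ≅ I[1,2], I[2,2], I[2,5], I[4,4]^3. HN layers by μ_θ (5 steps, strictly decreasing):
  μ^(1)=22; μ^(2)=17; μ^(3)=-3; μ^(4)=-41/2; μ^(5)=-23

((0, 0, 0, 0, 1); (0, 0, 0, 4, 0); (0, 0, 1, 0, 0); (1, 1, 0, 0, 0); (0, 2, 0, 0, 0))


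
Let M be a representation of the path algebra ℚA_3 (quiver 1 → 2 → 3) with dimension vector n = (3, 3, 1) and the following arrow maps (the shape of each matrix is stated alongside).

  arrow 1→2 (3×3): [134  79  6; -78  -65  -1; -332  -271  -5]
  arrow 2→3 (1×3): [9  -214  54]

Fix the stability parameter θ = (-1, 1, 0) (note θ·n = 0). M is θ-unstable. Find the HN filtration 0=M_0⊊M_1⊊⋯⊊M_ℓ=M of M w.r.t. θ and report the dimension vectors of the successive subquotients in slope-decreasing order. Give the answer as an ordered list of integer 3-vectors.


Interval decomposition of M: I[1,2]^2, I[1,3].
HN type (ℓ=3): μ^(1)=1; μ^(2)=1/2; μ^(3)=-1

((0, 2, 0); (0, 1, 1); (3, 0, 0))


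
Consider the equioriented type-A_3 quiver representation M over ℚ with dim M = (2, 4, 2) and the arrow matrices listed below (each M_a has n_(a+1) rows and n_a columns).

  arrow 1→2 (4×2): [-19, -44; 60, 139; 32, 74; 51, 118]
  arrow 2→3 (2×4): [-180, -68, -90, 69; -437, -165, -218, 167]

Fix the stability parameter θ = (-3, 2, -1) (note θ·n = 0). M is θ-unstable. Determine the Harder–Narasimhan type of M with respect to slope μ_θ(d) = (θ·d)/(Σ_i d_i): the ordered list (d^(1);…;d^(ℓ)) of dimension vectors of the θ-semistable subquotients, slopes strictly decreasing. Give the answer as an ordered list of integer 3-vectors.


Barcode: M ≅ I[1,3]^2, I[2,2]^2. HN layers by μ_θ (3 steps, strictly decreasing):
  μ^(1)=2; μ^(2)=1/2; μ^(3)=-3

((0, 2, 0); (0, 2, 2); (2, 0, 0))


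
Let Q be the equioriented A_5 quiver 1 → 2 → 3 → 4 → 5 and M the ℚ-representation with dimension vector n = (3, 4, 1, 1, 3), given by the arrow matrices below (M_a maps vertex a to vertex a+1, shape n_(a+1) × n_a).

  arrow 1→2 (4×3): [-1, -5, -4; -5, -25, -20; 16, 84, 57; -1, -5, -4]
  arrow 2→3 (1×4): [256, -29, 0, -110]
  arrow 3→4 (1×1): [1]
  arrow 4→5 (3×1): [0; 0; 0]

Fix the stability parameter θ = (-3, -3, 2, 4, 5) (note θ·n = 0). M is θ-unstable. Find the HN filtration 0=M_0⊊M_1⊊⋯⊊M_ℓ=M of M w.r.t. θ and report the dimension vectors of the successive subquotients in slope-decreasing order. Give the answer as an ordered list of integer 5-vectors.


Interval decomposition of M: I[1,1], I[1,2], I[1,4], I[2,2]^2, I[5,5]^3.
HN type (ℓ=4): μ^(1)=5; μ^(2)=4; μ^(3)=2; μ^(4)=-3

((0, 0, 0, 0, 3); (0, 0, 0, 1, 0); (0, 0, 1, 0, 0); (3, 4, 0, 0, 0))


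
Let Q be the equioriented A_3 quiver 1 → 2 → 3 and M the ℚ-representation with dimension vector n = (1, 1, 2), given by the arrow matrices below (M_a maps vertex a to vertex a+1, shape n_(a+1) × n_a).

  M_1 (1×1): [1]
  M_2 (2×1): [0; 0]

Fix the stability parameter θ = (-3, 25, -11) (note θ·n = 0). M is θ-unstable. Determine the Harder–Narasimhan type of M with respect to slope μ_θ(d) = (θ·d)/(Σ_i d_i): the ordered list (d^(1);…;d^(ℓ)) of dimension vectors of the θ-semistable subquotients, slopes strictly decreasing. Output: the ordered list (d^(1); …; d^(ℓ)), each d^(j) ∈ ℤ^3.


Barcode: M ≅ I[1,2], I[3,3]^2. HN layers by μ_θ (3 steps, strictly decreasing):
  μ^(1)=25; μ^(2)=-3; μ^(3)=-11

((0, 1, 0); (1, 0, 0); (0, 0, 2))


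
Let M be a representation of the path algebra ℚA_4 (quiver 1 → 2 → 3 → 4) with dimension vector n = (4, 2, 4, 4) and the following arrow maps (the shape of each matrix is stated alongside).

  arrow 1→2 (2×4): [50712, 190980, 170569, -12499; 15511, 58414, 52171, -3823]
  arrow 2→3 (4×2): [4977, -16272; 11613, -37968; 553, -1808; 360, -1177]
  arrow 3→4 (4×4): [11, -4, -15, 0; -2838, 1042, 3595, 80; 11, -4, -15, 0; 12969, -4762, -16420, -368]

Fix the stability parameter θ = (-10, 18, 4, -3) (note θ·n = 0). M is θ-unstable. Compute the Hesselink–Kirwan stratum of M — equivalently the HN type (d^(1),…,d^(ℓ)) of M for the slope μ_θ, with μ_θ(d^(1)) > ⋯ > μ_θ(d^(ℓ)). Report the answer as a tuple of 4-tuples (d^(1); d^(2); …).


Barcode: M ≅ I[1,1]^2, I[1,3], I[1,4], I[3,3], I[3,4], I[4,4]^2. HN layers by μ_θ (6 steps, strictly decreasing):
  μ^(1)=11; μ^(2)=19/3; μ^(3)=4; μ^(4)=1/2; μ^(5)=-3; μ^(6)=-10

((0, 1, 1, 0); (0, 1, 1, 1); (0, 0, 1, 0); (0, 0, 1, 1); (0, 0, 0, 2); (4, 0, 0, 0))


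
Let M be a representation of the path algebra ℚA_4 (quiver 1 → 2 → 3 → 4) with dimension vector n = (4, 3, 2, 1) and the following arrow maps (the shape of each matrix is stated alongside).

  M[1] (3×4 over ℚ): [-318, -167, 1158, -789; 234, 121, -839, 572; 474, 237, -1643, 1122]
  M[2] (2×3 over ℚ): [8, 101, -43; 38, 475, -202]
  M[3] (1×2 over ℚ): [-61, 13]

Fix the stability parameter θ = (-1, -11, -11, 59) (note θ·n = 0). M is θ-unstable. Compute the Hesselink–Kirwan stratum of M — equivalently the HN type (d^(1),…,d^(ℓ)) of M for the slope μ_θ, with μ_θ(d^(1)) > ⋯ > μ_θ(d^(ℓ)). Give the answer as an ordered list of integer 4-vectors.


Barcode: M ≅ I[1,1], I[1,2], I[1,3], I[1,4]. HN layers by μ_θ (4 steps, strictly decreasing):
  μ^(1)=59; μ^(2)=-1; μ^(3)=-6; μ^(4)=-23/3

((0, 0, 0, 1); (1, 0, 0, 0); (1, 1, 0, 0); (2, 2, 2, 0))


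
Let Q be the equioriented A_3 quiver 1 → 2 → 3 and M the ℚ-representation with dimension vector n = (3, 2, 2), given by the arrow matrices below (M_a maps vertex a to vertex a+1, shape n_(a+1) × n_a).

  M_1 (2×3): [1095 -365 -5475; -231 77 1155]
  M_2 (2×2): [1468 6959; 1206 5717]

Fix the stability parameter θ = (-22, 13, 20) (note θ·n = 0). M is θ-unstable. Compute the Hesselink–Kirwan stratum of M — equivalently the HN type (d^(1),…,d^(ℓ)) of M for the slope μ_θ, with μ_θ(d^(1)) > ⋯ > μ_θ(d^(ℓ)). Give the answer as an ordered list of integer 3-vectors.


Interval decomposition of M: I[1,1]^2, I[1,3], I[2,3].
HN type (ℓ=3): μ^(1)=20; μ^(2)=13; μ^(3)=-22

((0, 0, 2); (0, 2, 0); (3, 0, 0))


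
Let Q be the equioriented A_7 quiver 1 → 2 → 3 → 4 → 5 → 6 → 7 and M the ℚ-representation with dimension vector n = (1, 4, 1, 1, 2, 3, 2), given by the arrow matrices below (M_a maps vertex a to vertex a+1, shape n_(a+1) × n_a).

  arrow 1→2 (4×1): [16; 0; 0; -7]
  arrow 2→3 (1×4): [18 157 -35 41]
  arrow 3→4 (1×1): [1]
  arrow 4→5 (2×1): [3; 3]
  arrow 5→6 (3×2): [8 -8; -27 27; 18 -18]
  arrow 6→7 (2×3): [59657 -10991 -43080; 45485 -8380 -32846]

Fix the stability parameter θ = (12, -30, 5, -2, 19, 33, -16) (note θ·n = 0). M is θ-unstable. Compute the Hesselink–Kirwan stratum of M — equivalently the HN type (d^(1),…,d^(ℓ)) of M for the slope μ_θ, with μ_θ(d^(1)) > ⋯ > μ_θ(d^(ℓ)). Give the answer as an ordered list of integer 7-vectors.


Interval decomposition of M: I[1,5], I[2,2]^3, I[5,7], I[6,6], I[6,7].
HN type (ℓ=7): μ^(1)=33; μ^(2)=19; μ^(3)=12; μ^(4)=17/2; μ^(5)=3/2; μ^(6)=-9; μ^(7)=-30

((0, 0, 0, 0, 0, 1, 0); (0, 0, 0, 0, 1, 0, 0); (0, 0, 0, 0, 1, 1, 1); (0, 0, 0, 0, 0, 1, 1); (0, 0, 1, 1, 0, 0, 0); (1, 1, 0, 0, 0, 0, 0); (0, 3, 0, 0, 0, 0, 0))


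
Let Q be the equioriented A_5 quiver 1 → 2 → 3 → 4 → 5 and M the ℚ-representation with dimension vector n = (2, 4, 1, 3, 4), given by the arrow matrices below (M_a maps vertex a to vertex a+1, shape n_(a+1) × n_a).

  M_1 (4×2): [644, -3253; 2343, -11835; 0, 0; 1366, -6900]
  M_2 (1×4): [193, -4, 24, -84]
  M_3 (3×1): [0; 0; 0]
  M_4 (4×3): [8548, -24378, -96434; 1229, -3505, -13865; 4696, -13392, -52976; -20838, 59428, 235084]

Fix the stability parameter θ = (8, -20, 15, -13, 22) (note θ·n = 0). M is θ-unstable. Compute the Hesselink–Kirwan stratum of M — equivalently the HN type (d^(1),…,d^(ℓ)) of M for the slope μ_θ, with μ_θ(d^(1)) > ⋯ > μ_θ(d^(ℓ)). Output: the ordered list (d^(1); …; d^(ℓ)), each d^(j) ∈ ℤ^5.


Barcode: M ≅ I[1,2], I[1,3], I[2,2]^2, I[4,4], I[4,5]^2, I[5,5]^2. HN layers by μ_θ (5 steps, strictly decreasing):
  μ^(1)=22; μ^(2)=15; μ^(3)=-6; μ^(4)=-13; μ^(5)=-20

((0, 0, 0, 0, 4); (0, 0, 1, 0, 0); (2, 2, 0, 0, 0); (0, 0, 0, 3, 0); (0, 2, 0, 0, 0))


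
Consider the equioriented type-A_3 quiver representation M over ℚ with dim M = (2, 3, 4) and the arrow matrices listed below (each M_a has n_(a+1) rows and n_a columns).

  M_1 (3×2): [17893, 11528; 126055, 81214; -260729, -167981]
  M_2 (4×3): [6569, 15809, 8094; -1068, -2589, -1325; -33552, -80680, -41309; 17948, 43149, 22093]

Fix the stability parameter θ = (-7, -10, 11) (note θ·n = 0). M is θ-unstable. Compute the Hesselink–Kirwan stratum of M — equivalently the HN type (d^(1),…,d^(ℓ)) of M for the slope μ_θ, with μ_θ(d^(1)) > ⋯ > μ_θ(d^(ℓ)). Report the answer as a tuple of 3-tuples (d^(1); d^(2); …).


Via rank(M_{q-1}∘⋯∘M_p): M ≅ I[1,3]^2, I[2,3], I[3,3].
μ_θ-semistable layers: μ^(1)=11; μ^(2)=-17/2; μ^(3)=-10

((0, 0, 4); (2, 2, 0); (0, 1, 0))


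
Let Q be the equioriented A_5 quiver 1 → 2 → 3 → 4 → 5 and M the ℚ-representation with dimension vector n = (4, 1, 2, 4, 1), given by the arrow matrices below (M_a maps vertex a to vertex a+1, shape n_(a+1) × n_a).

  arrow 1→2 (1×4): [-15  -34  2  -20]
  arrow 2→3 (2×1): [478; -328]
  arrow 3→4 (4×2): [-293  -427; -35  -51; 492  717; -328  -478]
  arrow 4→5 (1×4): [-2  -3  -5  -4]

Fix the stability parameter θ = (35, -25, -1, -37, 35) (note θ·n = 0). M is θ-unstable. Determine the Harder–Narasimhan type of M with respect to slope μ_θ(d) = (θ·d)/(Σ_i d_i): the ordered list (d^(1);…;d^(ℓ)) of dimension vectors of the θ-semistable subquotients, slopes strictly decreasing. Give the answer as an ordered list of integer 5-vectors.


Interval decomposition of M: I[1,1]^3, I[1,5], I[3,4], I[4,4]^2.
HN type (ℓ=4): μ^(1)=35; μ^(2)=-7; μ^(3)=-19; μ^(4)=-37

((3, 0, 0, 0, 1); (1, 1, 1, 1, 0); (0, 0, 1, 1, 0); (0, 0, 0, 2, 0))


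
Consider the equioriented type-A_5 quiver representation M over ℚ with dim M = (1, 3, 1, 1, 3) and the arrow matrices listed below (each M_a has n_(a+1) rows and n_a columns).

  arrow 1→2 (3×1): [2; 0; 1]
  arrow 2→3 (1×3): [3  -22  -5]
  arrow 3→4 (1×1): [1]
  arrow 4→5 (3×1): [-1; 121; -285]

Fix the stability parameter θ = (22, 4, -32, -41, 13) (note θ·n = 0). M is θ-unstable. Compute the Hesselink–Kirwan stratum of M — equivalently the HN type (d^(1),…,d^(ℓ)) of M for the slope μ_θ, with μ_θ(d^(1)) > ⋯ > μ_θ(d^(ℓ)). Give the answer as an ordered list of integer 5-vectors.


Barcode: M ≅ I[1,5], I[2,2]^2, I[5,5]^2. HN layers by μ_θ (3 steps, strictly decreasing):
  μ^(1)=13; μ^(2)=4; μ^(3)=-47/4

((0, 0, 0, 0, 3); (0, 2, 0, 0, 0); (1, 1, 1, 1, 0))


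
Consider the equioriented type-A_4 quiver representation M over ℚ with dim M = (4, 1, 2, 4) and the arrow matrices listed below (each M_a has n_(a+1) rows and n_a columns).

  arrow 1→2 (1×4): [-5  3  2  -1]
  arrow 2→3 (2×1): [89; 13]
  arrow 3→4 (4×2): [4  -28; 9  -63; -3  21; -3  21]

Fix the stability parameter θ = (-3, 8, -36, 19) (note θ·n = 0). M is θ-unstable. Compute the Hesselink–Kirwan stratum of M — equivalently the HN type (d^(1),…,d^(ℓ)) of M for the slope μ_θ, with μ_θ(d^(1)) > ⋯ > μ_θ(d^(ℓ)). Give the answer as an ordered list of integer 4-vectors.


Barcode: M ≅ I[1,1]^3, I[1,4], I[3,3], I[4,4]^3. HN layers by μ_θ (4 steps, strictly decreasing):
  μ^(1)=19; μ^(2)=-3; μ^(3)=-31/3; μ^(4)=-36

((0, 0, 0, 4); (3, 0, 0, 0); (1, 1, 1, 0); (0, 0, 1, 0))


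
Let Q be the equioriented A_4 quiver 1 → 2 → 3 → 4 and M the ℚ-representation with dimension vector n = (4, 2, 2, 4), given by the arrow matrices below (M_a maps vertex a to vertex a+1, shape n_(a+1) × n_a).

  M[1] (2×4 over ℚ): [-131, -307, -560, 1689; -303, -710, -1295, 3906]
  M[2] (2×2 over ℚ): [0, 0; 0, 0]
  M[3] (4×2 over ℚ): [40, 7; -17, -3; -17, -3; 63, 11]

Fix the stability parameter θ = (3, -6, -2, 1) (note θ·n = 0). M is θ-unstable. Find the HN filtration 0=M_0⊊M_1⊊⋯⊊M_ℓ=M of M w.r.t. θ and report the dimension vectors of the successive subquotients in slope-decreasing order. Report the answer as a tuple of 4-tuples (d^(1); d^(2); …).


Via rank(M_{q-1}∘⋯∘M_p): M ≅ I[1,1]^2, I[1,2]^2, I[3,4]^2, I[4,4]^2.
μ_θ-semistable layers: μ^(1)=3; μ^(2)=1; μ^(3)=-3/2; μ^(4)=-2

((2, 0, 0, 0); (0, 0, 0, 4); (2, 2, 0, 0); (0, 0, 2, 0))


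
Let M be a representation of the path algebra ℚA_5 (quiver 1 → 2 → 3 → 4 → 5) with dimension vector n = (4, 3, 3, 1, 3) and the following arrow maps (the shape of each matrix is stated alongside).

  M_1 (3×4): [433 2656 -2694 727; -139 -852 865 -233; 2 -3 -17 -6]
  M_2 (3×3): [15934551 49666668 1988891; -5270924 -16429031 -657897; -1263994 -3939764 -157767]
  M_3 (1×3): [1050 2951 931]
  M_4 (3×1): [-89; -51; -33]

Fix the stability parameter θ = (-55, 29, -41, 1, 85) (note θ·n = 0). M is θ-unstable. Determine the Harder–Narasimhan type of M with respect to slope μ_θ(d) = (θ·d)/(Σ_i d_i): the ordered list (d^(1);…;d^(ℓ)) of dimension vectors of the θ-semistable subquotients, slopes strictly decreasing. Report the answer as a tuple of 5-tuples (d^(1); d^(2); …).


Interval decomposition of M: I[1,1], I[1,3]^2, I[1,5], I[5,5]^2.
HN type (ℓ=4): μ^(1)=85; μ^(2)=1; μ^(3)=-6; μ^(4)=-55

((0, 0, 0, 0, 3); (0, 0, 0, 1, 0); (0, 3, 3, 0, 0); (4, 0, 0, 0, 0))


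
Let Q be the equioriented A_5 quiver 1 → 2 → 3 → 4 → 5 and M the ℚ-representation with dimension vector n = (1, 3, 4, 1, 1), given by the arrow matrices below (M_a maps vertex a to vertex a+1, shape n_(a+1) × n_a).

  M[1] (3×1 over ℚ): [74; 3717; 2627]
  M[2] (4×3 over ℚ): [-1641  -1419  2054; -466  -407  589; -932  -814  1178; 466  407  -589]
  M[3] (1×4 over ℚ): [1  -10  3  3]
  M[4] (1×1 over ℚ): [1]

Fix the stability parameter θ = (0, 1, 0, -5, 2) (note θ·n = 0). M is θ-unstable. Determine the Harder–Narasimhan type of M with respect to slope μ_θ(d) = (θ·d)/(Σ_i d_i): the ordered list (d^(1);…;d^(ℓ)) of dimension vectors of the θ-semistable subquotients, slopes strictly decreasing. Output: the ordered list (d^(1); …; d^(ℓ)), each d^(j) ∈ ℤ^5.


Interval decomposition of M: I[1,5], I[2,2], I[2,3], I[3,3]^2.
HN type (ℓ=5): μ^(1)=2; μ^(2)=1; μ^(3)=1/2; μ^(4)=0; μ^(5)=-1

((0, 0, 0, 0, 1); (0, 1, 0, 0, 0); (0, 1, 1, 0, 0); (0, 0, 2, 0, 0); (1, 1, 1, 1, 0))


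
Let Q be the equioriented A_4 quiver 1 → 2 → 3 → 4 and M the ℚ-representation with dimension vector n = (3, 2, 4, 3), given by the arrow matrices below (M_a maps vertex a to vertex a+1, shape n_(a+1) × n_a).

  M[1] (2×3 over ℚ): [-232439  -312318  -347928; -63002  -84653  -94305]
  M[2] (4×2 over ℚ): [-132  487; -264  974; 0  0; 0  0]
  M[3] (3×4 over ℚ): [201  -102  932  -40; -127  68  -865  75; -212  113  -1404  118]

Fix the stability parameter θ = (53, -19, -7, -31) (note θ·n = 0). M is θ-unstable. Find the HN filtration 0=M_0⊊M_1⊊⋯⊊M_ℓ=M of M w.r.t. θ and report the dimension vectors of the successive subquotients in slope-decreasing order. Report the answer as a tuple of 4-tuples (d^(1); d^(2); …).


Interval decomposition of M: I[1,1], I[1,2], I[1,4], I[3,3], I[3,4]^2.
HN type (ℓ=5): μ^(1)=53; μ^(2)=17; μ^(3)=-1; μ^(4)=-7; μ^(5)=-19

((1, 0, 0, 0); (1, 1, 0, 0); (1, 1, 1, 1); (0, 0, 1, 0); (0, 0, 2, 2))


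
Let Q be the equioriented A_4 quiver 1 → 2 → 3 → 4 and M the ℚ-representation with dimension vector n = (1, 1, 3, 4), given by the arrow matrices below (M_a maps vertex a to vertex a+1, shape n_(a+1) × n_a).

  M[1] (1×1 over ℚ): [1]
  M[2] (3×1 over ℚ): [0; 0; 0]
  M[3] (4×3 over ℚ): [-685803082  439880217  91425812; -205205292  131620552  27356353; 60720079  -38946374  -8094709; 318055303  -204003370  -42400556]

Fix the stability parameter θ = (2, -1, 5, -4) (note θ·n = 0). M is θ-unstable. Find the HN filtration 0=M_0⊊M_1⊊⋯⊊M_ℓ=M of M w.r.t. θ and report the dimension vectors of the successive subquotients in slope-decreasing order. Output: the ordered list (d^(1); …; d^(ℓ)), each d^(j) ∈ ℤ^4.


Interval decomposition of M: I[1,2], I[3,4]^3, I[4,4].
HN type (ℓ=2): μ^(1)=1/2; μ^(2)=-4

((1, 1, 3, 3); (0, 0, 0, 1))


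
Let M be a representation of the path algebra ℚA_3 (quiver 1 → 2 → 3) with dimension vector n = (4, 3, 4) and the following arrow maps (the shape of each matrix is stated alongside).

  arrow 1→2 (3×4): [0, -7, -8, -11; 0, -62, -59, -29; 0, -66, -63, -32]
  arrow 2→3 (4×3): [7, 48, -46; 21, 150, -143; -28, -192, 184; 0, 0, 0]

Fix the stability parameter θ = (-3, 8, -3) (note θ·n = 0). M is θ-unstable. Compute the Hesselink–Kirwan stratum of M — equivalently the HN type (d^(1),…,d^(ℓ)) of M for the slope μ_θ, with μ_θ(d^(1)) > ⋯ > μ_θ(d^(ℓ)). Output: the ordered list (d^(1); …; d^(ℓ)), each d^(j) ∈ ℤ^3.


Via rank(M_{q-1}∘⋯∘M_p): M ≅ I[1,1], I[1,2], I[1,3]^2, I[3,3]^2.
μ_θ-semistable layers: μ^(1)=8; μ^(2)=5/2; μ^(3)=-3

((0, 1, 0); (0, 2, 2); (4, 0, 2))


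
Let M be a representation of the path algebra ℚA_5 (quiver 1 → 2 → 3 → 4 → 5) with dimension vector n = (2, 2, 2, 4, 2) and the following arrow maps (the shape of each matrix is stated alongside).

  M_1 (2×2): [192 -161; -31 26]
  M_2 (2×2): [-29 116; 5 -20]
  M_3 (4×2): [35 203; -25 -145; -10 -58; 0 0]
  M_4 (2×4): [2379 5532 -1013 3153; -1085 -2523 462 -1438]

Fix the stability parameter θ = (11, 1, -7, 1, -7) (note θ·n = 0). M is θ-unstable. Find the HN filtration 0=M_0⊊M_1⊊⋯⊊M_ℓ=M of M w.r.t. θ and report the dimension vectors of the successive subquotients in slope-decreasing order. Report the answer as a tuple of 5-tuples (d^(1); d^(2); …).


Via rank(M_{q-1}∘⋯∘M_p): M ≅ I[1,2], I[1,3], I[3,5], I[4,4]^2, I[4,5].
μ_θ-semistable layers: μ^(1)=6; μ^(2)=5/3; μ^(3)=1; μ^(4)=-3; μ^(5)=-7

((1, 1, 0, 0, 0); (1, 1, 1, 0, 0); (0, 0, 0, 2, 0); (0, 0, 0, 2, 2); (0, 0, 1, 0, 0))


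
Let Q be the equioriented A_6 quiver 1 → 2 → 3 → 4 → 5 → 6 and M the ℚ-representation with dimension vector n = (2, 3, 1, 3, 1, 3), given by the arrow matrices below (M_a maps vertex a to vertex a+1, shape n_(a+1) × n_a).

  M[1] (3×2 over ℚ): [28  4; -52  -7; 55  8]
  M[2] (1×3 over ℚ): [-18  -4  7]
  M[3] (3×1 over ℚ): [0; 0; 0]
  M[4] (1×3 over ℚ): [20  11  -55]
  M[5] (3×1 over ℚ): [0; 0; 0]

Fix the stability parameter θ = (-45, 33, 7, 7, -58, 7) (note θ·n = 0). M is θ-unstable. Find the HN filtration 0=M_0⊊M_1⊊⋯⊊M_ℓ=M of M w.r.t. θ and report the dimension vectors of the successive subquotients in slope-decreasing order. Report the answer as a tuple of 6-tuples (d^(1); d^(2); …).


Via rank(M_{q-1}∘⋯∘M_p): M ≅ I[1,2], I[1,3], I[2,2], I[4,4]^2, I[4,5], I[6,6]^3.
μ_θ-semistable layers: μ^(1)=33; μ^(2)=20; μ^(3)=7; μ^(4)=-51/2; μ^(5)=-45

((0, 2, 0, 0, 0, 0); (0, 1, 1, 0, 0, 0); (0, 0, 0, 2, 0, 3); (0, 0, 0, 1, 1, 0); (2, 0, 0, 0, 0, 0))


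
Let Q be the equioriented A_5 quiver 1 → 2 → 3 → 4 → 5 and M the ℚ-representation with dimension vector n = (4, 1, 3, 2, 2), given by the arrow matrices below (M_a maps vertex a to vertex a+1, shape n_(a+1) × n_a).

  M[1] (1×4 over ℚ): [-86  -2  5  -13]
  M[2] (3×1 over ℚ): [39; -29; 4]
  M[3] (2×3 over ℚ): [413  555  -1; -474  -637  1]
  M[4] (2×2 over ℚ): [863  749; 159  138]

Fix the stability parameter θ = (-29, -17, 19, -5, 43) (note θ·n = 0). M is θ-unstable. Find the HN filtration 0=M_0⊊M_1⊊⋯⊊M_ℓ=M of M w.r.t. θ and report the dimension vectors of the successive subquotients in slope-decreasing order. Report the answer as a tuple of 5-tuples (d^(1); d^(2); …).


Interval decomposition of M: I[1,1]^3, I[1,5], I[3,3], I[3,5].
HN type (ℓ=5): μ^(1)=43; μ^(2)=19; μ^(3)=7; μ^(4)=-17; μ^(5)=-29

((0, 0, 0, 0, 2); (0, 0, 1, 0, 0); (0, 0, 2, 2, 0); (0, 1, 0, 0, 0); (4, 0, 0, 0, 0))


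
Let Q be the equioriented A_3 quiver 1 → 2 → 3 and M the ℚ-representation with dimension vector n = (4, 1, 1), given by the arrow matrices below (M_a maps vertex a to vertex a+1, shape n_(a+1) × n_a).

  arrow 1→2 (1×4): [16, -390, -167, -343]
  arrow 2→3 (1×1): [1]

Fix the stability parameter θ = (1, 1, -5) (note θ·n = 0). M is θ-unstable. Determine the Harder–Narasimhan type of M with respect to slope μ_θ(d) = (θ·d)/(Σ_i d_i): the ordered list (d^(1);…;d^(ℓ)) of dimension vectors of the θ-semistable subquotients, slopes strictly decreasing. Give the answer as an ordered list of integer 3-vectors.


Barcode: M ≅ I[1,1]^3, I[1,3]. HN layers by μ_θ (2 steps, strictly decreasing):
  μ^(1)=1; μ^(2)=-1

((3, 0, 0); (1, 1, 1))


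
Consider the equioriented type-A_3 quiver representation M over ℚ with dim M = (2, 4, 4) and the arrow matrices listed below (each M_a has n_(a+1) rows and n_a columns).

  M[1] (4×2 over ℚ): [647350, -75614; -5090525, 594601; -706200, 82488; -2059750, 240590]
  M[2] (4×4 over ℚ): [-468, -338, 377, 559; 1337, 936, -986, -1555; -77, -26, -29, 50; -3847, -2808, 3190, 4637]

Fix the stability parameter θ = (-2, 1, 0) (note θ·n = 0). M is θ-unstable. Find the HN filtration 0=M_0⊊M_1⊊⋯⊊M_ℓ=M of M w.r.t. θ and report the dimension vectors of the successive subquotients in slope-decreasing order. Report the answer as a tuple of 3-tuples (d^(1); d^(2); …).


Interval decomposition of M: I[1,1], I[1,2], I[2,2], I[2,3]^2, I[3,3]^2.
HN type (ℓ=4): μ^(1)=1; μ^(2)=1/2; μ^(3)=0; μ^(4)=-2

((0, 2, 0); (0, 2, 2); (0, 0, 2); (2, 0, 0))
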